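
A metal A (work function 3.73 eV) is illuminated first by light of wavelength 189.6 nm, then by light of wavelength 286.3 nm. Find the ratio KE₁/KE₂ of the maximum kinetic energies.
4.6776

Using Einstein's equation: KE_max = hc/λ - φ

For λ₁ = 189.6 nm:
E₁ = hc/λ₁ = 6.5393 eV
KE₁ = E₁ - φ = 6.5393 - 3.73 = 2.8093 eV

For λ₂ = 286.3 nm:
E₂ = hc/λ₂ = 4.3306 eV
KE₂ = E₂ - φ = 4.3306 - 3.73 = 0.6006 eV

Ratio: KE₁/KE₂ = 2.8093/0.6006 = 4.6776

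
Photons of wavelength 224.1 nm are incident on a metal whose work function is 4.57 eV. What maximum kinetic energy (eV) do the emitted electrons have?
0.9625 eV

Using Einstein's photoelectric equation: KE_max = hf - φ = hc/λ - φ

First, calculate the photon energy:
E_photon = hc/λ = (6.626×10⁻³⁴ J·s)(3×10⁸ m/s) / (224.1×10⁻⁹ m)
E_photon = 5.5325 eV

Then, the maximum kinetic energy:
KE_max = E_photon - φ = 5.5325 eV - 4.57 eV = 0.9625 eV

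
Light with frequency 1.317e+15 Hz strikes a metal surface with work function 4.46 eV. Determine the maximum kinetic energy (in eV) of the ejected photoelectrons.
0.9867 eV

Using Einstein's photoelectric equation: KE_max = hf - φ

First, calculate the photon energy:
E_photon = hf = (6.626×10⁻³⁴ J·s)(1.317e+15 Hz)
E_photon = 5.4467 eV

Then, the maximum kinetic energy:
KE_max = E_photon - φ = 5.4467 eV - 4.46 eV = 0.9867 eV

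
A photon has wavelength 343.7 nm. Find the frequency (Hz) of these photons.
8.7225e+14 Hz

Using the wave equation: c = fλ

Solving for frequency:
f = c/λ = (3×10⁸ m/s) / (343.7×10⁻⁹ m)
f = 8.7225e+14 Hz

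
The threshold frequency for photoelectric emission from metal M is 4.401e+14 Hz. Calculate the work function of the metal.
1.82 eV

At the threshold frequency, photon energy equals work function:
φ = hf₀

Calculating:
φ = (6.626×10⁻³⁴ J·s)(4.401e+14 Hz)
φ = 1.82 eV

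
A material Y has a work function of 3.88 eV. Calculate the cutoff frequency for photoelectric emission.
9.3818e+14 Hz

The threshold frequency is when the photon energy equals the work function:
hf₀ = φ

Solving for f₀:
f₀ = φ/h = (3.88 eV × 1.602×10⁻¹⁹ J/eV) / (6.626×10⁻³⁴ J·s)
f₀ = 9.3818e+14 Hz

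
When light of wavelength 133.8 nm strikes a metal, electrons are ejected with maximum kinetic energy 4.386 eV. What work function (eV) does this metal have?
4.88 eV

From Einstein's photoelectric equation: KE_max = hf - φ = hc/λ - φ

Rearranging for φ:
φ = hc/λ - KE_max

Calculate photon energy:
E_photon = hc/λ = 9.2664 eV

Therefore:
φ = 9.2664 - 4.386 = 4.88 eV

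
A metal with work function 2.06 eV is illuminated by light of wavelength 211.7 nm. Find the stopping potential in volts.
3.7966 V

The stopping potential V_s satisfies: eV_s = KE_max

First, find KE_max using Einstein's equation:
E_photon = hc/λ = 5.8566 eV
KE_max = E_photon - φ = 5.8566 - 2.06 = 3.7966 eV

Since eV_s = KE_max:
V_s = KE_max/e = 3.7966 V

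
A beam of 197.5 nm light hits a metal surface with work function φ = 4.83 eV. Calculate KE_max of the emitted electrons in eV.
1.4477 eV

Using Einstein's photoelectric equation: KE_max = hf - φ = hc/λ - φ

First, calculate the photon energy:
E_photon = hc/λ = (6.626×10⁻³⁴ J·s)(3×10⁸ m/s) / (197.5×10⁻⁹ m)
E_photon = 6.2777 eV

Then, the maximum kinetic energy:
KE_max = E_photon - φ = 6.2777 eV - 4.83 eV = 1.4477 eV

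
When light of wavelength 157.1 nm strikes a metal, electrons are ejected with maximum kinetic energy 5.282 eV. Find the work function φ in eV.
2.61 eV

From Einstein's photoelectric equation: KE_max = hf - φ = hc/λ - φ

Rearranging for φ:
φ = hc/λ - KE_max

Calculate photon energy:
E_photon = hc/λ = 7.8921 eV

Therefore:
φ = 7.8921 - 5.282 = 2.61 eV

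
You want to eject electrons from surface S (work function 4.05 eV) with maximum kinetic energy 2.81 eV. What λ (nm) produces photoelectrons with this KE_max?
180.73 nm

From Einstein's equation: KE_max = hc/λ - φ

Rearranging for λ:
hc/λ = KE_max + φ
λ = hc/(KE_max + φ)

Required photon energy:
E_photon = KE_max + φ = 2.81 + 4.05 = 6.86 eV

Required wavelength:
λ = hc/E_photon = (6.626×10⁻³⁴)(3×10⁸) / (6.86 × 1.602×10⁻¹⁹)
λ = 180.73 nm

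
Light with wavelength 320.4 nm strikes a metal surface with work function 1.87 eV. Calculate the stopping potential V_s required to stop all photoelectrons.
1.9997 V

The stopping potential V_s satisfies: eV_s = KE_max

First, find KE_max using Einstein's equation:
E_photon = hc/λ = 3.8697 eV
KE_max = E_photon - φ = 3.8697 - 1.87 = 1.9997 eV

Since eV_s = KE_max:
V_s = KE_max/e = 1.9997 V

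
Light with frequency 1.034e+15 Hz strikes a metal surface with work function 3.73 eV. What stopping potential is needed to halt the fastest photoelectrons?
0.5463 V

The stopping potential V_s satisfies: eV_s = KE_max

First, find KE_max using Einstein's equation:
E_photon = hf = (6.626×10⁻³⁴ J·s)(1.034e+15 Hz) = 4.2763 eV
KE_max = E_photon - φ = 4.2763 - 3.73 = 0.5463 eV

Since eV_s = KE_max:
V_s = KE_max/e = 0.5463 V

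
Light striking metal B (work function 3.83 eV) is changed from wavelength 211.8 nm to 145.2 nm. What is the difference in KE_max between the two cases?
2.6850 eV

Using Einstein's equation: KE_max = hc/λ - φ

For λ₁ = 211.8 nm:
KE₁ = hc/λ₁ - φ = 5.8538 - 3.83 = 2.0238 eV

For λ₂ = 145.2 nm:
KE₂ = hc/λ₂ - φ = 8.5389 - 3.83 = 4.7089 eV

Change in KE:
ΔKE = KE₂ - KE₁ = 4.7089 - 2.0238 = 2.6850 eV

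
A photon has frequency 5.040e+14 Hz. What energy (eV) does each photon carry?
2.0844 eV

Using E = hf:

E = hf = (6.626×10⁻³⁴ J·s)(5.040e+14 Hz)
E = 2.0844 eV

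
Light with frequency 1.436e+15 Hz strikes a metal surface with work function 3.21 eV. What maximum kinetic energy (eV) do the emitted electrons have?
2.7288 eV

Using Einstein's photoelectric equation: KE_max = hf - φ

First, calculate the photon energy:
E_photon = hf = (6.626×10⁻³⁴ J·s)(1.436e+15 Hz)
E_photon = 5.9388 eV

Then, the maximum kinetic energy:
KE_max = E_photon - φ = 5.9388 eV - 3.21 eV = 2.7288 eV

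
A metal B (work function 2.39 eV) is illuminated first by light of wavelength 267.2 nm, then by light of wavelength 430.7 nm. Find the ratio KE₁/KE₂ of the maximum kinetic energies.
4.6046

Using Einstein's equation: KE_max = hc/λ - φ

For λ₁ = 267.2 nm:
E₁ = hc/λ₁ = 4.6401 eV
KE₁ = E₁ - φ = 4.6401 - 2.39 = 2.2501 eV

For λ₂ = 430.7 nm:
E₂ = hc/λ₂ = 2.8787 eV
KE₂ = E₂ - φ = 2.8787 - 2.39 = 0.4887 eV

Ratio: KE₁/KE₂ = 2.2501/0.4887 = 4.6046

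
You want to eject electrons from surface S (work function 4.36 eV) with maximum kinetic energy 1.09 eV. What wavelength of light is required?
227.49 nm

From Einstein's equation: KE_max = hc/λ - φ

Rearranging for λ:
hc/λ = KE_max + φ
λ = hc/(KE_max + φ)

Required photon energy:
E_photon = KE_max + φ = 1.09 + 4.36 = 5.45 eV

Required wavelength:
λ = hc/E_photon = (6.626×10⁻³⁴)(3×10⁸) / (5.45 × 1.602×10⁻¹⁹)
λ = 227.49 nm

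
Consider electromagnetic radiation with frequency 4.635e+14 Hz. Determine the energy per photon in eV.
1.9169 eV

Using E = hf:

E = hf = (6.626×10⁻³⁴ J·s)(4.635e+14 Hz)
E = 1.9169 eV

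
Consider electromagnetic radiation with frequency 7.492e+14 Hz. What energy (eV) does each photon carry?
3.0984 eV

Using E = hf:

E = hf = (6.626×10⁻³⁴ J·s)(7.492e+14 Hz)
E = 3.0984 eV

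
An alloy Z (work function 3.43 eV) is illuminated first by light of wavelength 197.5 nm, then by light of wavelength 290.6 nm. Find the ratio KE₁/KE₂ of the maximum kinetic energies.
3.4043

Using Einstein's equation: KE_max = hc/λ - φ

For λ₁ = 197.5 nm:
E₁ = hc/λ₁ = 6.2777 eV
KE₁ = E₁ - φ = 6.2777 - 3.43 = 2.8477 eV

For λ₂ = 290.6 nm:
E₂ = hc/λ₂ = 4.2665 eV
KE₂ = E₂ - φ = 4.2665 - 3.43 = 0.8365 eV

Ratio: KE₁/KE₂ = 2.8477/0.8365 = 3.4043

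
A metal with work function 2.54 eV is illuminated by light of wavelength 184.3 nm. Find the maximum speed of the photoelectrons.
1.2136e+06 m/s

First, find the maximum kinetic energy:
E_photon = hc/λ = 6.7273 eV
KE_max = E_photon - φ = 6.7273 - 2.54 = 4.1873 eV

Convert to Joules: KE_max = 4.1873 × 1.602×10⁻¹⁹ J = 6.7088e-19 J

Then use KE = ½mv² to find velocity:
v = √(2·KE/m) = √(2 × 6.7088e-19 J / 9.109e-31 kg)
v = 1.2136e+06 m/s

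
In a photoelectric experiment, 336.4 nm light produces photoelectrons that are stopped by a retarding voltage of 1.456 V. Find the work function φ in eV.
2.23 eV

The stopping potential gives the maximum kinetic energy: KE_max = eV_s = 1.456 eV

From Einstein's photoelectric equation: KE_max = hc/λ - φ
Rearranging: φ = hc/λ - KE_max

Calculate photon energy:
E_photon = hc/λ = (6.626×10⁻³⁴ J·s)(3×10⁸ m/s) / (336.4×10⁻⁹ m) = 3.6856 eV

Therefore:
φ = 3.6856 - 1.456 = 2.23 eV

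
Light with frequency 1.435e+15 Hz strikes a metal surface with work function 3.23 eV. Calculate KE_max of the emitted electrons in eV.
2.7047 eV

Using Einstein's photoelectric equation: KE_max = hf - φ

First, calculate the photon energy:
E_photon = hf = (6.626×10⁻³⁴ J·s)(1.435e+15 Hz)
E_photon = 5.9347 eV

Then, the maximum kinetic energy:
KE_max = E_photon - φ = 5.9347 eV - 3.23 eV = 2.7047 eV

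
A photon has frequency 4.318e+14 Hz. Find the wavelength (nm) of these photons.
694.29 nm

Using the wave equation: c = fλ

Solving for wavelength:
λ = c/f = (3×10⁸ m/s) / (4.318e+14 Hz)
λ = 694.29 nm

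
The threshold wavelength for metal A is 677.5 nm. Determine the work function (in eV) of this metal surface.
1.83 eV

At the threshold wavelength, photon energy equals work function:
φ = hc/λ₀

Calculating:
φ = (6.626×10⁻³⁴ J·s)(3×10⁸ m/s) / (677.5×10⁻⁹ m)
φ = 1.83 eV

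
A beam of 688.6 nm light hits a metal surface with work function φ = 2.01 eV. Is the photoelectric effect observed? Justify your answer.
No

For photoemission, the photon energy must exceed the work function.

Photon energy: E = hc/λ = 1.8005 eV
Work function: φ = 2.01 eV

Since E_photon (1.8005 eV) < φ (2.01 eV), photoemission will NOT occur.
The threshold wavelength is λ₀ = hc/φ = 616.8 nm.
Since 688.6 nm > 616.8 nm, the photons lack sufficient energy.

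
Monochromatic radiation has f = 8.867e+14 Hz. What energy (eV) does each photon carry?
3.6671 eV

Using E = hf:

E = hf = (6.626×10⁻³⁴ J·s)(8.867e+14 Hz)
E = 3.6671 eV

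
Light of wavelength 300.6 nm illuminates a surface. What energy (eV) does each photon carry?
4.1246 eV

Using E = hf = hc/λ:

E = hc/λ = (6.626×10⁻³⁴ J·s)(3×10⁸ m/s) / (300.6×10⁻⁹ m)
E = 4.1246 eV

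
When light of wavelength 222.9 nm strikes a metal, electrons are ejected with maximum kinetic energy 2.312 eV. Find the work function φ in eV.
3.25 eV

From Einstein's photoelectric equation: KE_max = hf - φ = hc/λ - φ

Rearranging for φ:
φ = hc/λ - KE_max

Calculate photon energy:
E_photon = hc/λ = 5.5623 eV

Therefore:
φ = 5.5623 - 2.312 = 3.25 eV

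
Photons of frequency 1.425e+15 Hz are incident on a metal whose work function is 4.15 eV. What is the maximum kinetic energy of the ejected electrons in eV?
1.7433 eV

Using Einstein's photoelectric equation: KE_max = hf - φ

First, calculate the photon energy:
E_photon = hf = (6.626×10⁻³⁴ J·s)(1.425e+15 Hz)
E_photon = 5.8933 eV

Then, the maximum kinetic energy:
KE_max = E_photon - φ = 5.8933 eV - 4.15 eV = 1.7433 eV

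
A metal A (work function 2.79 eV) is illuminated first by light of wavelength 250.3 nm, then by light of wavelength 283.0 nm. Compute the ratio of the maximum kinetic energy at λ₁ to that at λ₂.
1.3597

Using Einstein's equation: KE_max = hc/λ - φ

For λ₁ = 250.3 nm:
E₁ = hc/λ₁ = 4.9534 eV
KE₁ = E₁ - φ = 4.9534 - 2.79 = 2.1634 eV

For λ₂ = 283.0 nm:
E₂ = hc/λ₂ = 4.3811 eV
KE₂ = E₂ - φ = 4.3811 - 2.79 = 1.5911 eV

Ratio: KE₁/KE₂ = 2.1634/1.5911 = 1.3597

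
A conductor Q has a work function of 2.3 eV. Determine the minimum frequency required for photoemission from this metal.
5.5614e+14 Hz

The threshold frequency is when the photon energy equals the work function:
hf₀ = φ

Solving for f₀:
f₀ = φ/h = (2.3 eV × 1.602×10⁻¹⁹ J/eV) / (6.626×10⁻³⁴ J·s)
f₀ = 5.5614e+14 Hz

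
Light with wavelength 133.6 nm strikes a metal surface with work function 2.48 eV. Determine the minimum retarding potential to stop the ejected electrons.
6.8003 V

The stopping potential V_s satisfies: eV_s = KE_max

First, find KE_max using Einstein's equation:
E_photon = hc/λ = 9.2803 eV
KE_max = E_photon - φ = 9.2803 - 2.48 = 6.8003 eV

Since eV_s = KE_max:
V_s = KE_max/e = 6.8003 V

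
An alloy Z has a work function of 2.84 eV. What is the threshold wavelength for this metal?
436.56 nm

The threshold wavelength is when the photon energy equals the work function:
hc/λ₀ = φ

Solving for λ₀:
λ₀ = hc/φ = (6.626×10⁻³⁴ J·s)(3×10⁸ m/s) / (2.84 eV × 1.602×10⁻¹⁹ J/eV)
λ₀ = 436.56 nm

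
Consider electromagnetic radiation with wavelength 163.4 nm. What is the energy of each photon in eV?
7.5878 eV

Using E = hf = hc/λ:

E = hc/λ = (6.626×10⁻³⁴ J·s)(3×10⁸ m/s) / (163.4×10⁻⁹ m)
E = 7.5878 eV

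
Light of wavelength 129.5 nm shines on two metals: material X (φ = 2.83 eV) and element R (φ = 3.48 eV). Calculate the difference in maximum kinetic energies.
0.6500 eV

Using KE_max = hc/λ - φ for each metal:

Photon energy: E = hc/λ = 9.5741 eV

For material X (φ₁ = 2.83 eV):
KE₁ = E - φ₁ = 9.5741 - 2.83 = 6.7441 eV

For element R (φ₂ = 3.48 eV):
KE₂ = E - φ₂ = 9.5741 - 3.48 = 6.0941 eV

Difference:
ΔKE = KE₁ - KE₂ = 6.7441 - 6.0941 = 0.6500 eV

Note: The difference equals the difference in work functions: 3.48 - 2.83 = 0.65 eV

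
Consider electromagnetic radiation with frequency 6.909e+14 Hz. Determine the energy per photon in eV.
2.8573 eV

Using E = hf:

E = hf = (6.626×10⁻³⁴ J·s)(6.909e+14 Hz)
E = 2.8573 eV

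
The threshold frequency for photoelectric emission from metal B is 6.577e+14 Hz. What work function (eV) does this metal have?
2.72 eV

At the threshold frequency, photon energy equals work function:
φ = hf₀

Calculating:
φ = (6.626×10⁻³⁴ J·s)(6.577e+14 Hz)
φ = 2.72 eV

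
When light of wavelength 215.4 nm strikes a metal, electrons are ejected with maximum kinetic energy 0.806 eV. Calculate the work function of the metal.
4.95 eV

From Einstein's photoelectric equation: KE_max = hf - φ = hc/λ - φ

Rearranging for φ:
φ = hc/λ - KE_max

Calculate photon energy:
E_photon = hc/λ = 5.7560 eV

Therefore:
φ = 5.7560 - 0.806 = 4.95 eV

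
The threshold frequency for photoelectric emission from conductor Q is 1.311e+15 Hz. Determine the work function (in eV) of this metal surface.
5.42 eV

At the threshold frequency, photon energy equals work function:
φ = hf₀

Calculating:
φ = (6.626×10⁻³⁴ J·s)(1.311e+15 Hz)
φ = 5.42 eV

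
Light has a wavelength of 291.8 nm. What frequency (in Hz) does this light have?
1.0274e+15 Hz

Using the wave equation: c = fλ

Solving for frequency:
f = c/λ = (3×10⁸ m/s) / (291.8×10⁻⁹ m)
f = 1.0274e+15 Hz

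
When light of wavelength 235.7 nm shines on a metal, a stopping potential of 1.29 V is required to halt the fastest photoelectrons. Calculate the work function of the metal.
3.97 eV

The stopping potential gives the maximum kinetic energy: KE_max = eV_s = 1.29 eV

From Einstein's photoelectric equation: KE_max = hc/λ - φ
Rearranging: φ = hc/λ - KE_max

Calculate photon energy:
E_photon = hc/λ = (6.626×10⁻³⁴ J·s)(3×10⁸ m/s) / (235.7×10⁻⁹ m) = 5.2603 eV

Therefore:
φ = 5.2603 - 1.29 = 3.97 eV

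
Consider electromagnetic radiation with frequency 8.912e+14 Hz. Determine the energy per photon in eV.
3.6857 eV

Using E = hf:

E = hf = (6.626×10⁻³⁴ J·s)(8.912e+14 Hz)
E = 3.6857 eV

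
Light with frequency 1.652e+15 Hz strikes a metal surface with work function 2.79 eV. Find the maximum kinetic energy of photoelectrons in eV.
4.0421 eV

Using Einstein's photoelectric equation: KE_max = hf - φ

First, calculate the photon energy:
E_photon = hf = (6.626×10⁻³⁴ J·s)(1.652e+15 Hz)
E_photon = 6.8321 eV

Then, the maximum kinetic energy:
KE_max = E_photon - φ = 6.8321 eV - 2.79 eV = 4.0421 eV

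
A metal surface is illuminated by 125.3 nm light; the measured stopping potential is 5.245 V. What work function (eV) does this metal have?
4.65 eV

The stopping potential gives the maximum kinetic energy: KE_max = eV_s = 5.245 eV

From Einstein's photoelectric equation: KE_max = hc/λ - φ
Rearranging: φ = hc/λ - KE_max

Calculate photon energy:
E_photon = hc/λ = (6.626×10⁻³⁴ J·s)(3×10⁸ m/s) / (125.3×10⁻⁹ m) = 9.8950 eV

Therefore:
φ = 9.8950 - 5.245 = 4.65 eV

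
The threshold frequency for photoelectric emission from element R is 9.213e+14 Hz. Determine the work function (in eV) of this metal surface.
3.81 eV

At the threshold frequency, photon energy equals work function:
φ = hf₀

Calculating:
φ = (6.626×10⁻³⁴ J·s)(9.213e+14 Hz)
φ = 3.81 eV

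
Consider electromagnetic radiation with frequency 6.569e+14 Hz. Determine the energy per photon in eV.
2.7167 eV

Using E = hf:

E = hf = (6.626×10⁻³⁴ J·s)(6.569e+14 Hz)
E = 2.7167 eV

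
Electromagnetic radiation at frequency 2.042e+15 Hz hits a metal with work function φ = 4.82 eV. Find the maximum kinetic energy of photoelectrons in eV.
3.6250 eV

Using Einstein's photoelectric equation: KE_max = hf - φ

First, calculate the photon energy:
E_photon = hf = (6.626×10⁻³⁴ J·s)(2.042e+15 Hz)
E_photon = 8.4450 eV

Then, the maximum kinetic energy:
KE_max = E_photon - φ = 8.4450 eV - 4.82 eV = 3.6250 eV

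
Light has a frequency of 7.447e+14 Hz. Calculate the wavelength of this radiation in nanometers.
402.57 nm

Using the wave equation: c = fλ

Solving for wavelength:
λ = c/f = (3×10⁸ m/s) / (7.447e+14 Hz)
λ = 402.57 nm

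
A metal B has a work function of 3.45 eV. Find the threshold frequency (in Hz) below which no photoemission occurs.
8.3421e+14 Hz

The threshold frequency is when the photon energy equals the work function:
hf₀ = φ

Solving for f₀:
f₀ = φ/h = (3.45 eV × 1.602×10⁻¹⁹ J/eV) / (6.626×10⁻³⁴ J·s)
f₀ = 8.3421e+14 Hz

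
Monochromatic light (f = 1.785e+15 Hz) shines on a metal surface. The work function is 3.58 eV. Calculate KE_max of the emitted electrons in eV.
3.8022 eV

Using Einstein's photoelectric equation: KE_max = hf - φ

First, calculate the photon energy:
E_photon = hf = (6.626×10⁻³⁴ J·s)(1.785e+15 Hz)
E_photon = 7.3822 eV

Then, the maximum kinetic energy:
KE_max = E_photon - φ = 7.3822 eV - 3.58 eV = 3.8022 eV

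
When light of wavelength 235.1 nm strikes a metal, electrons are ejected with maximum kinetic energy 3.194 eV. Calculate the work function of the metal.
2.08 eV

From Einstein's photoelectric equation: KE_max = hf - φ = hc/λ - φ

Rearranging for φ:
φ = hc/λ - KE_max

Calculate photon energy:
E_photon = hc/λ = 5.2737 eV

Therefore:
φ = 5.2737 - 3.194 = 2.08 eV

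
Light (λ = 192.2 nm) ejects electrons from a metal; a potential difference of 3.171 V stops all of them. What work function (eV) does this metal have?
3.28 eV

The stopping potential gives the maximum kinetic energy: KE_max = eV_s = 3.171 eV

From Einstein's photoelectric equation: KE_max = hc/λ - φ
Rearranging: φ = hc/λ - KE_max

Calculate photon energy:
E_photon = hc/λ = (6.626×10⁻³⁴ J·s)(3×10⁸ m/s) / (192.2×10⁻⁹ m) = 6.4508 eV

Therefore:
φ = 6.4508 - 3.171 = 3.28 eV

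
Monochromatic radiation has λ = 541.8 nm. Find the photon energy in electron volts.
2.2884 eV

Using E = hf = hc/λ:

E = hc/λ = (6.626×10⁻³⁴ J·s)(3×10⁸ m/s) / (541.8×10⁻⁹ m)
E = 2.2884 eV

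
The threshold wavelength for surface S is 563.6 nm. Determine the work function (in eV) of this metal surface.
2.20 eV

At the threshold wavelength, photon energy equals work function:
φ = hc/λ₀

Calculating:
φ = (6.626×10⁻³⁴ J·s)(3×10⁸ m/s) / (563.6×10⁻⁹ m)
φ = 2.20 eV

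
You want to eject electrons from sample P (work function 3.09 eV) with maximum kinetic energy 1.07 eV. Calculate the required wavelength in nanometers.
298.04 nm

From Einstein's equation: KE_max = hc/λ - φ

Rearranging for λ:
hc/λ = KE_max + φ
λ = hc/(KE_max + φ)

Required photon energy:
E_photon = KE_max + φ = 1.07 + 3.09 = 4.16 eV

Required wavelength:
λ = hc/E_photon = (6.626×10⁻³⁴)(3×10⁸) / (4.16 × 1.602×10⁻¹⁹)
λ = 298.04 nm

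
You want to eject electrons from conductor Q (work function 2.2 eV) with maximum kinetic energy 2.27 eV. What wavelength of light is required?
277.37 nm

From Einstein's equation: KE_max = hc/λ - φ

Rearranging for λ:
hc/λ = KE_max + φ
λ = hc/(KE_max + φ)

Required photon energy:
E_photon = KE_max + φ = 2.27 + 2.2 = 4.47 eV

Required wavelength:
λ = hc/E_photon = (6.626×10⁻³⁴)(3×10⁸) / (4.47 × 1.602×10⁻¹⁹)
λ = 277.37 nm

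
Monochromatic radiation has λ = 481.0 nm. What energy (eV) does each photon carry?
2.5776 eV

Using E = hf = hc/λ:

E = hc/λ = (6.626×10⁻³⁴ J·s)(3×10⁸ m/s) / (481.0×10⁻⁹ m)
E = 2.5776 eV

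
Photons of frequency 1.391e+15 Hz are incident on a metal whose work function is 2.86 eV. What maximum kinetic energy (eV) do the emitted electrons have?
2.8927 eV

Using Einstein's photoelectric equation: KE_max = hf - φ

First, calculate the photon energy:
E_photon = hf = (6.626×10⁻³⁴ J·s)(1.391e+15 Hz)
E_photon = 5.7527 eV

Then, the maximum kinetic energy:
KE_max = E_photon - φ = 5.7527 eV - 2.86 eV = 2.8927 eV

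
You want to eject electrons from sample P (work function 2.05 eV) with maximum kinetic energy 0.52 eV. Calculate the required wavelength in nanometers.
482.43 nm

From Einstein's equation: KE_max = hc/λ - φ

Rearranging for λ:
hc/λ = KE_max + φ
λ = hc/(KE_max + φ)

Required photon energy:
E_photon = KE_max + φ = 0.52 + 2.05 = 2.57 eV

Required wavelength:
λ = hc/E_photon = (6.626×10⁻³⁴)(3×10⁸) / (2.57 × 1.602×10⁻¹⁹)
λ = 482.43 nm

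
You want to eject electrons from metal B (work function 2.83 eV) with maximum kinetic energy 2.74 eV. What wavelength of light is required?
222.59 nm

From Einstein's equation: KE_max = hc/λ - φ

Rearranging for λ:
hc/λ = KE_max + φ
λ = hc/(KE_max + φ)

Required photon energy:
E_photon = KE_max + φ = 2.74 + 2.83 = 5.57 eV

Required wavelength:
λ = hc/E_photon = (6.626×10⁻³⁴)(3×10⁸) / (5.57 × 1.602×10⁻¹⁹)
λ = 222.59 nm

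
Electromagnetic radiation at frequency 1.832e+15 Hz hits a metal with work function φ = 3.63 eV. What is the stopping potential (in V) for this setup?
3.9465 V

The stopping potential V_s satisfies: eV_s = KE_max

First, find KE_max using Einstein's equation:
E_photon = hf = (6.626×10⁻³⁴ J·s)(1.832e+15 Hz) = 7.5765 eV
KE_max = E_photon - φ = 7.5765 - 3.63 = 3.9465 eV

Since eV_s = KE_max:
V_s = KE_max/e = 3.9465 V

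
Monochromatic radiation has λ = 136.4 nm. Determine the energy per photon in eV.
9.0898 eV

Using E = hf = hc/λ:

E = hc/λ = (6.626×10⁻³⁴ J·s)(3×10⁸ m/s) / (136.4×10⁻⁹ m)
E = 9.0898 eV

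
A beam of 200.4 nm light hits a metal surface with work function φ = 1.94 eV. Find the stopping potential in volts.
4.2468 V

The stopping potential V_s satisfies: eV_s = KE_max

First, find KE_max using Einstein's equation:
E_photon = hc/λ = 6.1868 eV
KE_max = E_photon - φ = 6.1868 - 1.94 = 4.2468 eV

Since eV_s = KE_max:
V_s = KE_max/e = 4.2468 V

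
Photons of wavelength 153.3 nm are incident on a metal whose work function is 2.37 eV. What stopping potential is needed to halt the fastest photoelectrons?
5.7177 V

The stopping potential V_s satisfies: eV_s = KE_max

First, find KE_max using Einstein's equation:
E_photon = hc/λ = 8.0877 eV
KE_max = E_photon - φ = 8.0877 - 2.37 = 5.7177 eV

Since eV_s = KE_max:
V_s = KE_max/e = 5.7177 V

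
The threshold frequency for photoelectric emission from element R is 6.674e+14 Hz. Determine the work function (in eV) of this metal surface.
2.76 eV

At the threshold frequency, photon energy equals work function:
φ = hf₀

Calculating:
φ = (6.626×10⁻³⁴ J·s)(6.674e+14 Hz)
φ = 2.76 eV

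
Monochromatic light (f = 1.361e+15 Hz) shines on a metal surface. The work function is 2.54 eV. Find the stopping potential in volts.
3.0886 V

The stopping potential V_s satisfies: eV_s = KE_max

First, find KE_max using Einstein's equation:
E_photon = hf = (6.626×10⁻³⁴ J·s)(1.361e+15 Hz) = 5.6286 eV
KE_max = E_photon - φ = 5.6286 - 2.54 = 3.0886 eV

Since eV_s = KE_max:
V_s = KE_max/e = 3.0886 V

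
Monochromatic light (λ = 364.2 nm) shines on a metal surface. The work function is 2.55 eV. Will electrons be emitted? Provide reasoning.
Yes

For photoemission, the photon energy must exceed the work function.

Photon energy: E = hc/λ = 3.4043 eV
Work function: φ = 2.55 eV

Since E_photon (3.4043 eV) > φ (2.55 eV), photoemission WILL occur.
The threshold wavelength is λ₀ = hc/φ = 486.2 nm.
Since 364.2 nm < 486.2 nm, the light has sufficient energy.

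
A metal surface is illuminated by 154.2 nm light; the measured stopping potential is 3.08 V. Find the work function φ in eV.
4.96 eV

The stopping potential gives the maximum kinetic energy: KE_max = eV_s = 3.08 eV

From Einstein's photoelectric equation: KE_max = hc/λ - φ
Rearranging: φ = hc/λ - KE_max

Calculate photon energy:
E_photon = hc/λ = (6.626×10⁻³⁴ J·s)(3×10⁸ m/s) / (154.2×10⁻⁹ m) = 8.0405 eV

Therefore:
φ = 8.0405 - 3.08 = 4.96 eV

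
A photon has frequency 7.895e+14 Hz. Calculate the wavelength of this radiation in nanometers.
379.72 nm

Using the wave equation: c = fλ

Solving for wavelength:
λ = c/f = (3×10⁸ m/s) / (7.895e+14 Hz)
λ = 379.72 nm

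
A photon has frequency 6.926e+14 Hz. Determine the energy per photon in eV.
2.8644 eV

Using E = hf:

E = hf = (6.626×10⁻³⁴ J·s)(6.926e+14 Hz)
E = 2.8644 eV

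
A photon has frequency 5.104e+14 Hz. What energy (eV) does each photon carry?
2.1108 eV

Using E = hf:

E = hf = (6.626×10⁻³⁴ J·s)(5.104e+14 Hz)
E = 2.1108 eV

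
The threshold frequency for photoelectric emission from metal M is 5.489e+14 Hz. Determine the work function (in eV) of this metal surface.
2.27 eV

At the threshold frequency, photon energy equals work function:
φ = hf₀

Calculating:
φ = (6.626×10⁻³⁴ J·s)(5.489e+14 Hz)
φ = 2.27 eV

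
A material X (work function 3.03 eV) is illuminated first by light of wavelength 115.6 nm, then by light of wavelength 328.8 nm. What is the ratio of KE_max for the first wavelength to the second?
10.3877

Using Einstein's equation: KE_max = hc/λ - φ

For λ₁ = 115.6 nm:
E₁ = hc/λ₁ = 10.7253 eV
KE₁ = E₁ - φ = 10.7253 - 3.03 = 7.6953 eV

For λ₂ = 328.8 nm:
E₂ = hc/λ₂ = 3.7708 eV
KE₂ = E₂ - φ = 3.7708 - 3.03 = 0.7408 eV

Ratio: KE₁/KE₂ = 7.6953/0.7408 = 10.3877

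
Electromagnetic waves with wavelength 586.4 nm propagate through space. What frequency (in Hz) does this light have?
5.1124e+14 Hz

Using the wave equation: c = fλ

Solving for frequency:
f = c/λ = (3×10⁸ m/s) / (586.4×10⁻⁹ m)
f = 5.1124e+14 Hz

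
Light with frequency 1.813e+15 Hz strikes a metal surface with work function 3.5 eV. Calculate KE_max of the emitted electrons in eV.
3.9980 eV

Using Einstein's photoelectric equation: KE_max = hf - φ

First, calculate the photon energy:
E_photon = hf = (6.626×10⁻³⁴ J·s)(1.813e+15 Hz)
E_photon = 7.4980 eV

Then, the maximum kinetic energy:
KE_max = E_photon - φ = 7.4980 eV - 3.5 eV = 3.9980 eV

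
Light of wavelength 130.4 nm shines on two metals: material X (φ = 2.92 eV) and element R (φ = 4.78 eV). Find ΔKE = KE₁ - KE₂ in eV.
1.8600 eV

Using KE_max = hc/λ - φ for each metal:

Photon energy: E = hc/λ = 9.5080 eV

For material X (φ₁ = 2.92 eV):
KE₁ = E - φ₁ = 9.5080 - 2.92 = 6.5880 eV

For element R (φ₂ = 4.78 eV):
KE₂ = E - φ₂ = 9.5080 - 4.78 = 4.7280 eV

Difference:
ΔKE = KE₁ - KE₂ = 6.5880 - 4.7280 = 1.8600 eV

Note: The difference equals the difference in work functions: 4.78 - 2.92 = 1.86 eV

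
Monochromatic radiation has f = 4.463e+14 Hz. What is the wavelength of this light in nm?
671.73 nm

Using the wave equation: c = fλ

Solving for wavelength:
λ = c/f = (3×10⁸ m/s) / (4.463e+14 Hz)
λ = 671.73 nm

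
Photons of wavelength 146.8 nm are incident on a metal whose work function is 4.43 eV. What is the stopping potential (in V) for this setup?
4.0158 V

The stopping potential V_s satisfies: eV_s = KE_max

First, find KE_max using Einstein's equation:
E_photon = hc/λ = 8.4458 eV
KE_max = E_photon - φ = 8.4458 - 4.43 = 4.0158 eV

Since eV_s = KE_max:
V_s = KE_max/e = 4.0158 V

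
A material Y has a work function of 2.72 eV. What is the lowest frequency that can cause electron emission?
6.5769e+14 Hz

The threshold frequency is when the photon energy equals the work function:
hf₀ = φ

Solving for f₀:
f₀ = φ/h = (2.72 eV × 1.602×10⁻¹⁹ J/eV) / (6.626×10⁻³⁴ J·s)
f₀ = 6.5769e+14 Hz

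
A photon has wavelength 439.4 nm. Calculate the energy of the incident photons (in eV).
2.8217 eV

Using E = hf = hc/λ:

E = hc/λ = (6.626×10⁻³⁴ J·s)(3×10⁸ m/s) / (439.4×10⁻⁹ m)
E = 2.8217 eV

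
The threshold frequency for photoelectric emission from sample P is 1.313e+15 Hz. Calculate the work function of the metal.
5.43 eV

At the threshold frequency, photon energy equals work function:
φ = hf₀

Calculating:
φ = (6.626×10⁻³⁴ J·s)(1.313e+15 Hz)
φ = 5.43 eV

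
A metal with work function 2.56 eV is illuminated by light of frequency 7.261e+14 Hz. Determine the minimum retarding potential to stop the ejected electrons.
0.4429 V

The stopping potential V_s satisfies: eV_s = KE_max

First, find KE_max using Einstein's equation:
E_photon = hf = (6.626×10⁻³⁴ J·s)(7.261e+14 Hz) = 3.0029 eV
KE_max = E_photon - φ = 3.0029 - 2.56 = 0.4429 eV

Since eV_s = KE_max:
V_s = KE_max/e = 0.4429 V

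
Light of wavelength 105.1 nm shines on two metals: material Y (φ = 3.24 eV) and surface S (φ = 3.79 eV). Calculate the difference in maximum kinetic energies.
0.5500 eV

Using KE_max = hc/λ - φ for each metal:

Photon energy: E = hc/λ = 11.7968 eV

For material Y (φ₁ = 3.24 eV):
KE₁ = E - φ₁ = 11.7968 - 3.24 = 8.5568 eV

For surface S (φ₂ = 3.79 eV):
KE₂ = E - φ₂ = 11.7968 - 3.79 = 8.0068 eV

Difference:
ΔKE = KE₁ - KE₂ = 8.5568 - 8.0068 = 0.5500 eV

Note: The difference equals the difference in work functions: 3.79 - 3.24 = 0.55 eV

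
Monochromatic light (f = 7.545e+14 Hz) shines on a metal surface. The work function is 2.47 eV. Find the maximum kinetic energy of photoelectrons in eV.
0.6504 eV

Using Einstein's photoelectric equation: KE_max = hf - φ

First, calculate the photon energy:
E_photon = hf = (6.626×10⁻³⁴ J·s)(7.545e+14 Hz)
E_photon = 3.1204 eV

Then, the maximum kinetic energy:
KE_max = E_photon - φ = 3.1204 eV - 2.47 eV = 0.6504 eV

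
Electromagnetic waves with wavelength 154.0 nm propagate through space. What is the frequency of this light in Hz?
1.9467e+15 Hz

Using the wave equation: c = fλ

Solving for frequency:
f = c/λ = (3×10⁸ m/s) / (154.0×10⁻⁹ m)
f = 1.9467e+15 Hz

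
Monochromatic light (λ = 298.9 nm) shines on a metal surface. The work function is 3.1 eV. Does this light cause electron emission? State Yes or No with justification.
Yes

For photoemission, the photon energy must exceed the work function.

Photon energy: E = hc/λ = 4.1480 eV
Work function: φ = 3.1 eV

Since E_photon (4.1480 eV) > φ (3.1 eV), photoemission WILL occur.
The threshold wavelength is λ₀ = hc/φ = 399.9 nm.
Since 298.9 nm < 399.9 nm, the light has sufficient energy.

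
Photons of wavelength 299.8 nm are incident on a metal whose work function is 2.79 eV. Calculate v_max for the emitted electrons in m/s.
6.8798e+05 m/s

First, find the maximum kinetic energy:
E_photon = hc/λ = 4.1356 eV
KE_max = E_photon - φ = 4.1356 - 2.79 = 1.3456 eV

Convert to Joules: KE_max = 1.3456 × 1.602×10⁻¹⁹ J = 2.1558e-19 J

Then use KE = ½mv² to find velocity:
v = √(2·KE/m) = √(2 × 2.1558e-19 J / 9.109e-31 kg)
v = 6.8798e+05 m/s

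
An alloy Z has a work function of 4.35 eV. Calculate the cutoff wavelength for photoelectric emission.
285.02 nm

The threshold wavelength is when the photon energy equals the work function:
hc/λ₀ = φ

Solving for λ₀:
λ₀ = hc/φ = (6.626×10⁻³⁴ J·s)(3×10⁸ m/s) / (4.35 eV × 1.602×10⁻¹⁹ J/eV)
λ₀ = 285.02 nm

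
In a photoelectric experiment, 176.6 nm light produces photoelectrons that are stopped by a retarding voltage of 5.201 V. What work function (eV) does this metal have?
1.82 eV

The stopping potential gives the maximum kinetic energy: KE_max = eV_s = 5.201 eV

From Einstein's photoelectric equation: KE_max = hc/λ - φ
Rearranging: φ = hc/λ - KE_max

Calculate photon energy:
E_photon = hc/λ = (6.626×10⁻³⁴ J·s)(3×10⁸ m/s) / (176.6×10⁻⁹ m) = 7.0206 eV

Therefore:
φ = 7.0206 - 5.201 = 1.82 eV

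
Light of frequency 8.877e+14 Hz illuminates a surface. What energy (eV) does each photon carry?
3.6712 eV

Using E = hf:

E = hf = (6.626×10⁻³⁴ J·s)(8.877e+14 Hz)
E = 3.6712 eV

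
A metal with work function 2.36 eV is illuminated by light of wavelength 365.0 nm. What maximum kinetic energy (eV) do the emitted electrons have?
1.0368 eV

Using Einstein's photoelectric equation: KE_max = hf - φ = hc/λ - φ

First, calculate the photon energy:
E_photon = hc/λ = (6.626×10⁻³⁴ J·s)(3×10⁸ m/s) / (365.0×10⁻⁹ m)
E_photon = 3.3968 eV

Then, the maximum kinetic energy:
KE_max = E_photon - φ = 3.3968 eV - 2.36 eV = 1.0368 eV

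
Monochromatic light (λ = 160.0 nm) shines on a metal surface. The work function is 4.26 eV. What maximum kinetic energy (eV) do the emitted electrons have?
3.4890 eV

Using Einstein's photoelectric equation: KE_max = hf - φ = hc/λ - φ

First, calculate the photon energy:
E_photon = hc/λ = (6.626×10⁻³⁴ J·s)(3×10⁸ m/s) / (160.0×10⁻⁹ m)
E_photon = 7.7490 eV

Then, the maximum kinetic energy:
KE_max = E_photon - φ = 7.7490 eV - 4.26 eV = 3.4890 eV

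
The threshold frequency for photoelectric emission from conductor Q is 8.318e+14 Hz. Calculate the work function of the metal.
3.44 eV

At the threshold frequency, photon energy equals work function:
φ = hf₀

Calculating:
φ = (6.626×10⁻³⁴ J·s)(8.318e+14 Hz)
φ = 3.44 eV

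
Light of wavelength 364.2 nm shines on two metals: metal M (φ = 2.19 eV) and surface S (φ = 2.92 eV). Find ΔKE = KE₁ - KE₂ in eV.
0.7300 eV

Using KE_max = hc/λ - φ for each metal:

Photon energy: E = hc/λ = 3.4043 eV

For metal M (φ₁ = 2.19 eV):
KE₁ = E - φ₁ = 3.4043 - 2.19 = 1.2143 eV

For surface S (φ₂ = 2.92 eV):
KE₂ = E - φ₂ = 3.4043 - 2.92 = 0.4843 eV

Difference:
ΔKE = KE₁ - KE₂ = 1.2143 - 0.4843 = 0.7300 eV

Note: The difference equals the difference in work functions: 2.92 - 2.19 = 0.73 eV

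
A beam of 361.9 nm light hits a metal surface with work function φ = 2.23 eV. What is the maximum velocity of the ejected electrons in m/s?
6.4860e+05 m/s

First, find the maximum kinetic energy:
E_photon = hc/λ = 3.4259 eV
KE_max = E_photon - φ = 3.4259 - 2.23 = 1.1959 eV

Convert to Joules: KE_max = 1.1959 × 1.602×10⁻¹⁹ J = 1.9161e-19 J

Then use KE = ½mv² to find velocity:
v = √(2·KE/m) = √(2 × 1.9161e-19 J / 9.109e-31 kg)
v = 6.4860e+05 m/s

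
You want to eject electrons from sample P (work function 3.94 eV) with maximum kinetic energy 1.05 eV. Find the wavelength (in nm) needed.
248.47 nm

From Einstein's equation: KE_max = hc/λ - φ

Rearranging for λ:
hc/λ = KE_max + φ
λ = hc/(KE_max + φ)

Required photon energy:
E_photon = KE_max + φ = 1.05 + 3.94 = 4.99 eV

Required wavelength:
λ = hc/E_photon = (6.626×10⁻³⁴)(3×10⁸) / (4.99 × 1.602×10⁻¹⁹)
λ = 248.47 nm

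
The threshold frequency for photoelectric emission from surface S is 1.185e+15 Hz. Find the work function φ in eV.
4.90 eV

At the threshold frequency, photon energy equals work function:
φ = hf₀

Calculating:
φ = (6.626×10⁻³⁴ J·s)(1.185e+15 Hz)
φ = 4.90 eV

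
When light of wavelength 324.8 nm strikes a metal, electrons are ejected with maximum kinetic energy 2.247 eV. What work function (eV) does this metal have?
1.57 eV

From Einstein's photoelectric equation: KE_max = hf - φ = hc/λ - φ

Rearranging for φ:
φ = hc/λ - KE_max

Calculate photon energy:
E_photon = hc/λ = 3.8172 eV

Therefore:
φ = 3.8172 - 2.247 = 1.57 eV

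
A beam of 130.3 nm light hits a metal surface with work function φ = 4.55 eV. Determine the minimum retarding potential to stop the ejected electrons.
4.9653 V

The stopping potential V_s satisfies: eV_s = KE_max

First, find KE_max using Einstein's equation:
E_photon = hc/λ = 9.5153 eV
KE_max = E_photon - φ = 9.5153 - 4.55 = 4.9653 eV

Since eV_s = KE_max:
V_s = KE_max/e = 4.9653 V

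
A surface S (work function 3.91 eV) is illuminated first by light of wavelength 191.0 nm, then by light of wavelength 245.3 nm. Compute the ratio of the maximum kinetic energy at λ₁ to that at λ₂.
2.2556

Using Einstein's equation: KE_max = hc/λ - φ

For λ₁ = 191.0 nm:
E₁ = hc/λ₁ = 6.4913 eV
KE₁ = E₁ - φ = 6.4913 - 3.91 = 2.5813 eV

For λ₂ = 245.3 nm:
E₂ = hc/λ₂ = 5.0544 eV
KE₂ = E₂ - φ = 5.0544 - 3.91 = 1.1444 eV

Ratio: KE₁/KE₂ = 2.5813/1.1444 = 2.2556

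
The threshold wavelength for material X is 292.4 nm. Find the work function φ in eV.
4.24 eV

At the threshold wavelength, photon energy equals work function:
φ = hc/λ₀

Calculating:
φ = (6.626×10⁻³⁴ J·s)(3×10⁸ m/s) / (292.4×10⁻⁹ m)
φ = 4.24 eV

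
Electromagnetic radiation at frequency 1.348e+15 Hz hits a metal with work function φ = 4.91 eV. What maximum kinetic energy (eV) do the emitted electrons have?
0.6649 eV

Using Einstein's photoelectric equation: KE_max = hf - φ

First, calculate the photon energy:
E_photon = hf = (6.626×10⁻³⁴ J·s)(1.348e+15 Hz)
E_photon = 5.5749 eV

Then, the maximum kinetic energy:
KE_max = E_photon - φ = 5.5749 eV - 4.91 eV = 0.6649 eV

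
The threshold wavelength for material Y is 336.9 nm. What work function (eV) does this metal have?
3.68 eV

At the threshold wavelength, photon energy equals work function:
φ = hc/λ₀

Calculating:
φ = (6.626×10⁻³⁴ J·s)(3×10⁸ m/s) / (336.9×10⁻⁹ m)
φ = 3.68 eV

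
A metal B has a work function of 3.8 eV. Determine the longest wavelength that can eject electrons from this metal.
326.27 nm

The threshold wavelength is when the photon energy equals the work function:
hc/λ₀ = φ

Solving for λ₀:
λ₀ = hc/φ = (6.626×10⁻³⁴ J·s)(3×10⁸ m/s) / (3.8 eV × 1.602×10⁻¹⁹ J/eV)
λ₀ = 326.27 nm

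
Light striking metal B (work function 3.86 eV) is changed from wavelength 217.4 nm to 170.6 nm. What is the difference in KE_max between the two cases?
1.5645 eV

Using Einstein's equation: KE_max = hc/λ - φ

For λ₁ = 217.4 nm:
KE₁ = hc/λ₁ - φ = 5.7030 - 3.86 = 1.8430 eV

For λ₂ = 170.6 nm:
KE₂ = hc/λ₂ - φ = 7.2675 - 3.86 = 3.4075 eV

Change in KE:
ΔKE = KE₂ - KE₁ = 3.4075 - 1.8430 = 1.5645 eV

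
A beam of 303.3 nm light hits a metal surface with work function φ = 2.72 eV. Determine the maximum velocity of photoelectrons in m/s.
6.9365e+05 m/s

First, find the maximum kinetic energy:
E_photon = hc/λ = 4.0878 eV
KE_max = E_photon - φ = 4.0878 - 2.72 = 1.3678 eV

Convert to Joules: KE_max = 1.3678 × 1.602×10⁻¹⁹ J = 2.1915e-19 J

Then use KE = ½mv² to find velocity:
v = √(2·KE/m) = √(2 × 2.1915e-19 J / 9.109e-31 kg)
v = 6.9365e+05 m/s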